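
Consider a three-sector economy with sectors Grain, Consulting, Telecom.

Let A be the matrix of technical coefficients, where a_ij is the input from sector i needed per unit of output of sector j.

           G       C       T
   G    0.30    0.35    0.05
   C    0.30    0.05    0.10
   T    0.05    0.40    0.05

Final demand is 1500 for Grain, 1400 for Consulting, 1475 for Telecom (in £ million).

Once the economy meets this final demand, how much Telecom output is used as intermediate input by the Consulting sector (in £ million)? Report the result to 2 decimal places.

z_TC = 1205.06

I − A =
  [   0.70    -0.35    -0.05]
  [  -0.30     0.95    -0.10]
  [  -0.05    -0.40     0.95]
Cofactors of I−A, C_ij = (−1)^(i+j)·(minor ij) (rows/columns in the sector order above):
  C_11 = (0.95)(0.95) − (-0.10)(-0.40) = 0.8625
  C_12 = −[(-0.30)(0.95) − (-0.10)(-0.05)] = 0.2900
  C_13 = (-0.30)(-0.40) − (0.95)(-0.05) = 0.1675
  C_21 = −[(-0.35)(0.95) − (-0.05)(-0.40)] = 0.3525
  C_22 = (0.70)(0.95) − (-0.05)(-0.05) = 0.6625
  C_23 = −[(0.70)(-0.40) − (-0.35)(-0.05)] = 0.2975
  C_31 = (-0.35)(-0.10) − (-0.05)(0.95) = 0.0825
  C_32 = −[(0.70)(-0.10) − (-0.05)(-0.30)] = 0.0850
  C_33 = (0.70)(0.95) − (-0.35)(-0.30) = 0.5600
det(I−A) = Σ_j (I−A)_1j·C_1j = (0.70)(0.8625) + (-0.35)(0.2900) + (-0.05)(0.1675) = 0.493875
adj(I−A) = Cᵀ =
  [ 0.8625   0.3525   0.0825]
  [ 0.2900   0.6625   0.0850]
  [ 0.1675   0.2975   0.5600]
(I − A)⁻¹ = adj(I−A) / det(I−A) ≈
  [   1.7464     0.7137     0.1670]
  [   0.5872     1.3414     0.1721]
  [   0.3392     0.6024     1.1339]
First solve x = (I − A)⁻¹ d = adj(I−A)·d / det(I−A); in particular x_C = (0.2900·1500 + 0.6625·1400 + 0.0850·1475) / 0.493875 = 1487.875 / 0.493875 ≈ 3012.6550.
Intermediate flow from T to C: z_TC = a_TC · x_C = 0.40 × 1487.875 / 0.493875 = 595.15 / 0.493875 ≈ 1205.06.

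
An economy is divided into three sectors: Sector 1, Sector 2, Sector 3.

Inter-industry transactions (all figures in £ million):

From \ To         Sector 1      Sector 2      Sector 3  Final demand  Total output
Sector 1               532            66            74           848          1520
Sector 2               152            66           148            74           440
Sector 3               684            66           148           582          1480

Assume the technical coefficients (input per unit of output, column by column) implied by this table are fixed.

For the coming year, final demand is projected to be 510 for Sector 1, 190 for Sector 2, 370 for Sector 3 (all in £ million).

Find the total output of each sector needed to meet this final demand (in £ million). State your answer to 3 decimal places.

x_1 = 963.062, x_2 = 450.685, x_3 = 967.756

Technical coefficients a_ij = z_ij / X_j:
  a_11 = 532/1520 = 0.35, a_21 = 152/1520 = 0.10, a_31 = 684/1520 = 0.45
  a_12 = 66/440 = 0.15, a_22 = 66/440 = 0.15, a_32 = 66/440 = 0.15
  a_13 = 74/1480 = 0.05, a_23 = 148/1480 = 0.10, a_33 = 148/1480 = 0.10
I − A =
  [   0.65    -0.15    -0.05]
  [  -0.10     0.85    -0.10]
  [  -0.45    -0.15     0.90]
Cofactors of I−A, C_ij = (−1)^(i+j)·(minor ij) (rows/columns in the sector order above):
  C_11 = (0.85)(0.90) − (-0.10)(-0.15) = 0.7500
  C_12 = −[(-0.10)(0.90) − (-0.10)(-0.45)] = 0.1350
  C_13 = (-0.10)(-0.15) − (0.85)(-0.45) = 0.3975
  C_21 = −[(-0.15)(0.90) − (-0.05)(-0.15)] = 0.1425
  C_22 = (0.65)(0.90) − (-0.05)(-0.45) = 0.5625
  C_23 = −[(0.65)(-0.15) − (-0.15)(-0.45)] = 0.1650
  C_31 = (-0.15)(-0.10) − (-0.05)(0.85) = 0.0575
  C_32 = −[(0.65)(-0.10) − (-0.05)(-0.10)] = 0.0700
  C_33 = (0.65)(0.85) − (-0.15)(-0.10) = 0.5375
det(I−A) = Σ_j (I−A)_1j·C_1j = (0.65)(0.7500) + (-0.15)(0.1350) + (-0.05)(0.3975) = 0.447375
adj(I−A) = Cᵀ =
  [ 0.7500   0.1425   0.0575]
  [ 0.1350   0.5625   0.0700]
  [ 0.3975   0.1650   0.5375]
(I − A)⁻¹ = adj(I−A) / det(I−A) ≈
  [   1.6764     0.3185     0.1285]
  [   0.3018     1.2573     0.1565]
  [   0.8885     0.3688     1.2015]
x = (I − A)⁻¹ d = adj(I−A)·d / det(I−A), with det(I−A) = 0.447375:
  x_1 = (0.7500·510 + 0.1425·190 + 0.0575·370) / 0.447375 = 430.85 / 0.447375 ≈ 963.062
  x_2 = (0.1350·510 + 0.5625·190 + 0.0700·370) / 0.447375 = 201.625 / 0.447375 ≈ 450.685
  x_3 = (0.3975·510 + 0.1650·190 + 0.5375·370) / 0.447375 = 432.95 / 0.447375 ≈ 967.756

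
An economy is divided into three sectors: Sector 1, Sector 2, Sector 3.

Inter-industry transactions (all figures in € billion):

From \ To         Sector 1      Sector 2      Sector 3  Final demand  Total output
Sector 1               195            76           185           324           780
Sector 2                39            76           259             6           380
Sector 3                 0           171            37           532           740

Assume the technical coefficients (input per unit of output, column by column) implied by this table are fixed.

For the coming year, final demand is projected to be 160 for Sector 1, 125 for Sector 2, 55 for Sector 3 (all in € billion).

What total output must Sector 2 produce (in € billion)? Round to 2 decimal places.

x_2 = 255.95

Technical coefficients a_ij = z_ij / X_j:
  a_11 = 195/780 = 0.25, a_21 = 39/780 = 0.05, a_31 = 0/780 = 0.00
  a_12 = 76/380 = 0.20, a_22 = 76/380 = 0.20, a_32 = 171/380 = 0.45
  a_13 = 185/740 = 0.25, a_23 = 259/740 = 0.35, a_33 = 37/740 = 0.05
I − A =
  [   0.75    -0.20    -0.25]
  [  -0.05     0.80    -0.35]
  [   0.00    -0.45     0.95]
Cofactors of I−A, C_ij = (−1)^(i+j)·(minor ij) (rows/columns in the sector order above):
  C_11 = (0.80)(0.95) − (-0.35)(-0.45) = 0.6025
  C_12 = −[(-0.05)(0.95) − (-0.35)(0.00)] = 0.0475
  C_13 = (-0.05)(-0.45) − (0.80)(0.00) = 0.0225
  C_21 = −[(-0.20)(0.95) − (-0.25)(-0.45)] = 0.3025
  C_22 = (0.75)(0.95) − (-0.25)(0.00) = 0.7125
  C_23 = −[(0.75)(-0.45) − (-0.20)(0.00)] = 0.3375
  C_31 = (-0.20)(-0.35) − (-0.25)(0.80) = 0.2700
  C_32 = −[(0.75)(-0.35) − (-0.25)(-0.05)] = 0.2750
  C_33 = (0.75)(0.80) − (-0.20)(-0.05) = 0.5900
det(I−A) = Σ_j (I−A)_1j·C_1j = (0.75)(0.6025) + (-0.20)(0.0475) + (-0.25)(0.0225) = 0.43675
adj(I−A) = Cᵀ =
  [ 0.6025   0.3025   0.2700]
  [ 0.0475   0.7125   0.2750]
  [ 0.0225   0.3375   0.5900]
(I − A)⁻¹ = adj(I−A) / det(I−A) ≈
  [   1.3795     0.6926     0.6182]
  [   0.1088     1.6314     0.6297]
  [   0.0515     0.7728     1.3509]
x = (I − A)⁻¹ d = adj(I−A)·d / det(I−A), with det(I−A) = 0.43675:
  x_1 = (0.6025·160 + 0.3025·125 + 0.2700·55) / 0.43675 = 149.0625 / 0.43675 ≈ 341.30
  x_2 = (0.0475·160 + 0.7125·125 + 0.2750·55) / 0.43675 = 111.7875 / 0.43675 ≈ 255.95
  x_3 = (0.0225·160 + 0.3375·125 + 0.5900·55) / 0.43675 = 78.2375 / 0.43675 ≈ 179.14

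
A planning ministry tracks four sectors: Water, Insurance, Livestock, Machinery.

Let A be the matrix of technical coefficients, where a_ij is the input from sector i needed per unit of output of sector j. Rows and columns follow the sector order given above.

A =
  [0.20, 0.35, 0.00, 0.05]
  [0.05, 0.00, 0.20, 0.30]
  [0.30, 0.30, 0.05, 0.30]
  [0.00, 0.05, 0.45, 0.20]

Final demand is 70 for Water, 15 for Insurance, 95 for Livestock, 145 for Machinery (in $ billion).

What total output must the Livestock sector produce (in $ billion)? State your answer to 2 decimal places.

x_3 = 358.77

I − A =
  [   0.80    -0.35     0.00    -0.05]
  [  -0.05     1.00    -0.20    -0.30]
  [  -0.30    -0.30     0.95    -0.30]
  [   0.00    -0.05    -0.45     0.80]
Compute the cofactors C_ij = (−1)^(i+j)·(3×3 minor ij) of I−A; the adjugate is their transpose:
adj(I−A) = Cᵀ =
  [ 0.519250   0.227875   0.126250   0.165250]
  [ 0.119750   0.493250   0.237125   0.281375]
  [ 0.248250   0.288750   0.613875   0.354000]
  [ 0.147125   0.193250   0.360125   0.674375]
det(I−A) = Σ_j (I−A)_1j·C_1j = (0.80)(0.519250) + (-0.35)(0.119750) + (0.00)(0.248250) + (-0.05)(0.147125) = 0.36613125
(I − A)⁻¹ = adj(I−A) / det(I−A) ≈
  [   1.4182     0.6224     0.3448     0.4513]
  [   0.3271     1.3472     0.6477     0.7685]
  [   0.6780     0.7887     1.6767     0.9669]
  [   0.4018     0.5278     0.9836     1.8419]
x = (I − A)⁻¹ d = adj(I−A)·d / det(I−A), with det(I−A) = 0.36613125:
  x_1 = (0.519250·70 + 0.227875·15 + 0.126250·95 + 0.165250·145) / 0.36613125 = 75.720625 / 0.36613125 ≈ 206.81
  x_2 = (0.119750·70 + 0.493250·15 + 0.237125·95 + 0.281375·145) / 0.36613125 = 79.1075 / 0.36613125 ≈ 216.06
  x_3 = (0.248250·70 + 0.288750·15 + 0.613875·95 + 0.354000·145) / 0.36613125 = 131.356875 / 0.36613125 ≈ 358.77
  x_4 = (0.147125·70 + 0.193250·15 + 0.360125·95 + 0.674375·145) / 0.36613125 = 145.19375 / 0.36613125 ≈ 396.56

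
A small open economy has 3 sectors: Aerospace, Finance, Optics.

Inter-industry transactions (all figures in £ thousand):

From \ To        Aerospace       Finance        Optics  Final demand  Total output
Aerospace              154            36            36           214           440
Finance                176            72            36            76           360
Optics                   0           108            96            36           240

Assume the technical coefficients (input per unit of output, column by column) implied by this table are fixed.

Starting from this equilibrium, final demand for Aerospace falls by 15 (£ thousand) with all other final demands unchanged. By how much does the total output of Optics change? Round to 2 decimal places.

Technical coefficients a_ij = z_ij / X_j:
  a_AA = 154/440 = 0.35, a_FA = 176/440 = 0.40, a_OA = 0/440 = 0.00
  a_AF = 36/360 = 0.10, a_FF = 72/360 = 0.20, a_OF = 108/360 = 0.30
  a_AO = 36/240 = 0.15, a_FO = 36/240 = 0.15, a_OO = 96/240 = 0.40
I − A =
  [   0.65    -0.10    -0.15]
  [  -0.40     0.80    -0.15]
  [   0.00    -0.30     0.60]
Cofactors of I−A, C_ij = (−1)^(i+j)·(minor ij) (rows/columns in the sector order above):
  C_11 = (0.80)(0.60) − (-0.15)(-0.30) = 0.4350
  C_12 = −[(-0.40)(0.60) − (-0.15)(0.00)] = 0.2400
  C_13 = (-0.40)(-0.30) − (0.80)(0.00) = 0.1200
  C_21 = −[(-0.10)(0.60) − (-0.15)(-0.30)] = 0.1050
  C_22 = (0.65)(0.60) − (-0.15)(0.00) = 0.3900
  C_23 = −[(0.65)(-0.30) − (-0.10)(0.00)] = 0.1950
  C_31 = (-0.10)(-0.15) − (-0.15)(0.80) = 0.1350
  C_32 = −[(0.65)(-0.15) − (-0.15)(-0.40)] = 0.1575
  C_33 = (0.65)(0.80) − (-0.10)(-0.40) = 0.4800
det(I−A) = Σ_j (I−A)_1j·C_1j = (0.65)(0.4350) + (-0.10)(0.2400) + (-0.15)(0.1200) = 0.24075
adj(I−A) = Cᵀ =
  [ 0.4350   0.1050   0.1350]
  [ 0.2400   0.3900   0.1575]
  [ 0.1200   0.1950   0.4800]
(I − A)⁻¹ = adj(I−A) / det(I−A) ≈
  [   1.8069     0.4361     0.5607]
  [   0.9969     1.6199     0.6542]
  [   0.4984     0.8100     1.9938]
Δx = (I − A)⁻¹ Δd with Δd having -15 in the Aerospace component and 0 elsewhere.
So Δx_O = L_OA · (-15), where L_OA = adj(I−A)_OA / det(I−A) = 0.1200 / 0.24075.
Δx_O = 0.1200 × (-15) / 0.24075 = -1.80 / 0.24075 ≈ -7.48.

Δx_O = -7.48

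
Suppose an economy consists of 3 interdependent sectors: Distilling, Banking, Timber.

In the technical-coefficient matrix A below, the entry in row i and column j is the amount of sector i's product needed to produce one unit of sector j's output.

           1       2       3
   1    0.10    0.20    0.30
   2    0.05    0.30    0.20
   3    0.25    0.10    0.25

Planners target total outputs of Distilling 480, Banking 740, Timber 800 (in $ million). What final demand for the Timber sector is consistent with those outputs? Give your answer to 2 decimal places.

d_3 = 406.00

I − A =
  [   0.90    -0.20    -0.30]
  [  -0.05     0.70    -0.20]
  [  -0.25    -0.10     0.75]
d = (I − A) x:
  d_1 = (+0.90)·480 + (-0.20)·740 + (-0.30)·800 = 44.00
  d_2 = (-0.05)·480 + (+0.70)·740 + (-0.20)·800 = 334.00
  d_3 = (-0.25)·480 + (-0.10)·740 + (+0.75)·800 = 406.00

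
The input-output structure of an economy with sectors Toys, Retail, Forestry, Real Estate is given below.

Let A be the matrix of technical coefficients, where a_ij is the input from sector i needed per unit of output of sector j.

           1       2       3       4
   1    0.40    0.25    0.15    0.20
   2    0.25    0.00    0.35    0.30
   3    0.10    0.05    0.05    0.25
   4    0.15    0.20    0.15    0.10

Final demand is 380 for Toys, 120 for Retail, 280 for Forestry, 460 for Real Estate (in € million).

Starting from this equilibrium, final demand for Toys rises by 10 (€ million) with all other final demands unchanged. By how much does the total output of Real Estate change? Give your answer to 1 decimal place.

Δx_4 = 7.1

I − A =
  [   0.60    -0.25    -0.15    -0.20]
  [  -0.25     1.00    -0.35    -0.30]
  [  -0.10    -0.05     0.95    -0.25]
  [  -0.15    -0.20    -0.15     0.90]
Compute the cofactors C_ij = (−1)^(i+j)·(3×3 minor ij) of I−A; the adjugate is their transpose:
adj(I−A) = Cᵀ =
  [ 0.725000   0.258125   0.260000   0.319375]
  [ 0.296250   0.439875   0.253500   0.282875]
  [ 0.147500   0.091375   0.396500   0.173375]
  [ 0.211250   0.156000   0.165750   0.474500]
det(I−A) = Σ_j (I−A)_1j·C_1j = (0.60)(0.725000) + (-0.25)(0.296250) + (-0.15)(0.147500) + (-0.20)(0.211250) = 0.2965625
(I − A)⁻¹ = adj(I−A) / det(I−A) ≈
  [   2.4447     0.8704     0.8767     1.0769]
  [   0.9989     1.4832     0.8548     0.9538]
  [   0.4974     0.3081     1.3370     0.5846]
  [   0.7123     0.5260     0.5589     1.6000]
Δx = (I − A)⁻¹ Δd with Δd having +10 in the Toys component and 0 elsewhere.
So Δx_4 = L_41 · (+10), where L_41 = adj(I−A)_41 / det(I−A) = 0.211250 / 0.2965625.
Δx_4 = 0.211250 × (+10) / 0.2965625 = 2.1125 / 0.2965625 ≈ 7.1.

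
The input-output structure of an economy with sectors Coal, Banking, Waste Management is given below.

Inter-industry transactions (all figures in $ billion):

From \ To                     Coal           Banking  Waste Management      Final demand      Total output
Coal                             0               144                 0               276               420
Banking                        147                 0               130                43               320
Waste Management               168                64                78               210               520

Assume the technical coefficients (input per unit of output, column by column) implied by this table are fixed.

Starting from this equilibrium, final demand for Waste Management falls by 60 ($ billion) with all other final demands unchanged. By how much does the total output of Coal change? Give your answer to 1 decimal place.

Technical coefficients a_ij = z_ij / X_j:
  a_CC = 0/420 = 0.00, a_BC = 147/420 = 0.35, a_WC = 168/420 = 0.40
  a_CB = 144/320 = 0.45, a_BB = 0/320 = 0.00, a_WB = 64/320 = 0.20
  a_CW = 0/520 = 0.00, a_BW = 130/520 = 0.25, a_WW = 78/520 = 0.15
I − A =
  [   1.00    -0.45     0.00]
  [  -0.35     1.00    -0.25]
  [  -0.40    -0.20     0.85]
Cofactors of I−A, C_ij = (−1)^(i+j)·(minor ij) (rows/columns in the sector order above):
  C_11 = (1.00)(0.85) − (-0.25)(-0.20) = 0.8000
  C_12 = −[(-0.35)(0.85) − (-0.25)(-0.40)] = 0.3975
  C_13 = (-0.35)(-0.20) − (1.00)(-0.40) = 0.4700
  C_21 = −[(-0.45)(0.85) − (0.00)(-0.20)] = 0.3825
  C_22 = (1.00)(0.85) − (0.00)(-0.40) = 0.8500
  C_23 = −[(1.00)(-0.20) − (-0.45)(-0.40)] = 0.3800
  C_31 = (-0.45)(-0.25) − (0.00)(1.00) = 0.1125
  C_32 = −[(1.00)(-0.25) − (0.00)(-0.35)] = 0.2500
  C_33 = (1.00)(1.00) − (-0.45)(-0.35) = 0.8425
det(I−A) = Σ_j (I−A)_1j·C_1j = (1.00)(0.8000) + (-0.45)(0.3975) + (0.00)(0.4700) = 0.621125
adj(I−A) = Cᵀ =
  [ 0.8000   0.3825   0.1125]
  [ 0.3975   0.8500   0.2500]
  [ 0.4700   0.3800   0.8425]
(I − A)⁻¹ = adj(I−A) / det(I−A) ≈
  [   1.2880     0.6158     0.1811]
  [   0.6400     1.3685     0.4025]
  [   0.7567     0.6118     1.3564]
Δx = (I − A)⁻¹ Δd with Δd having -60 in the Waste Management component and 0 elsewhere.
So Δx_C = L_CW · (-60), where L_CW = adj(I−A)_CW / det(I−A) = 0.1125 / 0.621125.
Δx_C = 0.1125 × (-60) / 0.621125 = -6.75 / 0.621125 ≈ -10.9.

Δx_C = -10.9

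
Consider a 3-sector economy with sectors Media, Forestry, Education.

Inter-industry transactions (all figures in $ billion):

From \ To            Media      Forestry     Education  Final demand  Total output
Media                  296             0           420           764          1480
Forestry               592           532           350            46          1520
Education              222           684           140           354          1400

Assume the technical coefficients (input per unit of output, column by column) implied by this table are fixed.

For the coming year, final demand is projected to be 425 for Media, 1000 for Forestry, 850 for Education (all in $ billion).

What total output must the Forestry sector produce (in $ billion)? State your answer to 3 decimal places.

x_2 = 3786.047

Technical coefficients a_ij = z_ij / X_j:
  a_11 = 296/1480 = 0.20, a_21 = 592/1480 = 0.40, a_31 = 222/1480 = 0.15
  a_12 = 0/1520 = 0.00, a_22 = 532/1520 = 0.35, a_32 = 684/1520 = 0.45
  a_13 = 420/1400 = 0.30, a_23 = 350/1400 = 0.25, a_33 = 140/1400 = 0.10
I − A =
  [   0.80     0.00    -0.30]
  [  -0.40     0.65    -0.25]
  [  -0.15    -0.45     0.90]
Cofactors of I−A, C_ij = (−1)^(i+j)·(minor ij) (rows/columns in the sector order above):
  C_11 = (0.65)(0.90) − (-0.25)(-0.45) = 0.4725
  C_12 = −[(-0.40)(0.90) − (-0.25)(-0.15)] = 0.3975
  C_13 = (-0.40)(-0.45) − (0.65)(-0.15) = 0.2775
  C_21 = −[(0.00)(0.90) − (-0.30)(-0.45)] = 0.1350
  C_22 = (0.80)(0.90) − (-0.30)(-0.15) = 0.6750
  C_23 = −[(0.80)(-0.45) − (0.00)(-0.15)] = 0.3600
  C_31 = (0.00)(-0.25) − (-0.30)(0.65) = 0.1950
  C_32 = −[(0.80)(-0.25) − (-0.30)(-0.40)] = 0.3200
  C_33 = (0.80)(0.65) − (0.00)(-0.40) = 0.5200
det(I−A) = Σ_j (I−A)_1j·C_1j = (0.80)(0.4725) + (0.00)(0.3975) + (-0.30)(0.2775) = 0.29475
adj(I−A) = Cᵀ =
  [ 0.4725   0.1350   0.1950]
  [ 0.3975   0.6750   0.3200]
  [ 0.2775   0.3600   0.5200]
(I − A)⁻¹ = adj(I−A) / det(I−A) ≈
  [   1.6031     0.4580     0.6616]
  [   1.3486     2.2901     1.0857]
  [   0.9415     1.2214     1.7642]
x = (I − A)⁻¹ d = adj(I−A)·d / det(I−A), with det(I−A) = 0.29475:
  x_1 = (0.4725·425 + 0.1350·1000 + 0.1950·850) / 0.29475 = 501.5625 / 0.29475 ≈ 1701.654
  x_2 = (0.3975·425 + 0.6750·1000 + 0.3200·850) / 0.29475 = 1115.9375 / 0.29475 ≈ 3786.047
  x_3 = (0.2775·425 + 0.3600·1000 + 0.5200·850) / 0.29475 = 919.9375 / 0.29475 ≈ 3121.077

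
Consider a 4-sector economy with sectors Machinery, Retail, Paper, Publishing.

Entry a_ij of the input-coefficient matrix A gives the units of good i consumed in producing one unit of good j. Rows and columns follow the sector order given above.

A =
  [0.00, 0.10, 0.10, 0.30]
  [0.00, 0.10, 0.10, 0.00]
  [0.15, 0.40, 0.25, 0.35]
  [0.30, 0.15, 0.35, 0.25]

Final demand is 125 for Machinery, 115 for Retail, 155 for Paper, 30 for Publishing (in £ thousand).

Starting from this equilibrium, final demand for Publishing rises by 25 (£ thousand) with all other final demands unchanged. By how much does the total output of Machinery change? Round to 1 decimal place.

I − A =
  [   1.00    -0.10    -0.10    -0.30]
  [   0.00     0.90    -0.10     0.00]
  [  -0.15    -0.40     0.75    -0.35]
  [  -0.30    -0.15    -0.35     0.75]
Compute the cofactors C_ij = (−1)^(i+j)·(3×3 minor ij) of I−A; the adjugate is their transpose:
adj(I−A) = Cᵀ =
  [ 0.36075   0.15500   0.17400   0.22550]
  [ 0.02175   0.33500   0.06600   0.03950]
  [ 0.19575   0.34500   0.59400   0.35550]
  [ 0.24000   0.29000   0.36000   0.62000]
det(I−A) = Σ_j (I−A)_1j·C_1j = (1.00)(0.36075) + (-0.10)(0.02175) + (-0.10)(0.19575) + (-0.30)(0.24000) = 0.2670
(I − A)⁻¹ = adj(I−A) / det(I−A) ≈
  [   1.3511     0.5805     0.6517     0.8446]
  [   0.0815     1.2547     0.2472     0.1479]
  [   0.7331     1.2921     2.2247     1.3315]
  [   0.8989     1.0861     1.3483     2.3221]
Δx = (I − A)⁻¹ Δd with Δd having +25 in the Publishing component and 0 elsewhere.
So Δx_1 = L_14 · (+25), where L_14 = adj(I−A)_14 / det(I−A) = 0.22550 / 0.2670.
Δx_1 = 0.22550 × (+25) / 0.2670 = 5.6375 / 0.2670 ≈ 21.1.

Δx_1 = 21.1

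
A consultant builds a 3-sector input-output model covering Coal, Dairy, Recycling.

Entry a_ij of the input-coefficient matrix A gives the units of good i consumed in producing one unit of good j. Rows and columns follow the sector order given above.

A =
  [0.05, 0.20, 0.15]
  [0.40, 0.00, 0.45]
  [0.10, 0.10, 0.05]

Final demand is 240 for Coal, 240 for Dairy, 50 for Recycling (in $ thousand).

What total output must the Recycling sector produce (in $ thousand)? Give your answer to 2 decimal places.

x_3 = 138.91

I − A =
  [   0.95    -0.20    -0.15]
  [  -0.40     1.00    -0.45]
  [  -0.10    -0.10     0.95]
Cofactors of I−A, C_ij = (−1)^(i+j)·(minor ij) (rows/columns in the sector order above):
  C_11 = (1.00)(0.95) − (-0.45)(-0.10) = 0.9050
  C_12 = −[(-0.40)(0.95) − (-0.45)(-0.10)] = 0.4250
  C_13 = (-0.40)(-0.10) − (1.00)(-0.10) = 0.1400
  C_21 = −[(-0.20)(0.95) − (-0.15)(-0.10)] = 0.2050
  C_22 = (0.95)(0.95) − (-0.15)(-0.10) = 0.8875
  C_23 = −[(0.95)(-0.10) − (-0.20)(-0.10)] = 0.1150
  C_31 = (-0.20)(-0.45) − (-0.15)(1.00) = 0.2400
  C_32 = −[(0.95)(-0.45) − (-0.15)(-0.40)] = 0.4875
  C_33 = (0.95)(1.00) − (-0.20)(-0.40) = 0.8700
det(I−A) = Σ_j (I−A)_1j·C_1j = (0.95)(0.9050) + (-0.20)(0.4250) + (-0.15)(0.1400) = 0.75375
adj(I−A) = Cᵀ =
  [ 0.9050   0.2050   0.2400]
  [ 0.4250   0.8875   0.4875]
  [ 0.1400   0.1150   0.8700]
(I − A)⁻¹ = adj(I−A) / det(I−A) ≈
  [   1.2007     0.2720     0.3184]
  [   0.5638     1.1774     0.6468]
  [   0.1857     0.1526     1.1542]
x = (I − A)⁻¹ d = adj(I−A)·d / det(I−A), with det(I−A) = 0.75375:
  x_1 = (0.9050·240 + 0.2050·240 + 0.2400·50) / 0.75375 = 278.40 / 0.75375 ≈ 369.35
  x_2 = (0.4250·240 + 0.8875·240 + 0.4875·50) / 0.75375 = 339.375 / 0.75375 ≈ 450.25
  x_3 = (0.1400·240 + 0.1150·240 + 0.8700·50) / 0.75375 = 104.70 / 0.75375 ≈ 138.91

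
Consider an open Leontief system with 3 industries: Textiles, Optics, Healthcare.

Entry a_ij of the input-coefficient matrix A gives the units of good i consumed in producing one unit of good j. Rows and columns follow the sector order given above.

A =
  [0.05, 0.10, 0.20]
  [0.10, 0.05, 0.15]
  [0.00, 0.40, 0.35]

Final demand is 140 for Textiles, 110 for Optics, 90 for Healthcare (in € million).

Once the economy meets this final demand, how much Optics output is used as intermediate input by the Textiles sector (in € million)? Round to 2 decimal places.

I − A =
  [   0.95    -0.10    -0.20]
  [  -0.10     0.95    -0.15]
  [   0.00    -0.40     0.65]
Cofactors of I−A, C_ij = (−1)^(i+j)·(minor ij) (rows/columns in the sector order above):
  C_11 = (0.95)(0.65) − (-0.15)(-0.40) = 0.5575
  C_12 = −[(-0.10)(0.65) − (-0.15)(0.00)] = 0.0650
  C_13 = (-0.10)(-0.40) − (0.95)(0.00) = 0.0400
  C_21 = −[(-0.10)(0.65) − (-0.20)(-0.40)] = 0.1450
  C_22 = (0.95)(0.65) − (-0.20)(0.00) = 0.6175
  C_23 = −[(0.95)(-0.40) − (-0.10)(0.00)] = 0.3800
  C_31 = (-0.10)(-0.15) − (-0.20)(0.95) = 0.2050
  C_32 = −[(0.95)(-0.15) − (-0.20)(-0.10)] = 0.1625
  C_33 = (0.95)(0.95) − (-0.10)(-0.10) = 0.8925
det(I−A) = Σ_j (I−A)_1j·C_1j = (0.95)(0.5575) + (-0.10)(0.0650) + (-0.20)(0.0400) = 0.515125
adj(I−A) = Cᵀ =
  [ 0.5575   0.1450   0.2050]
  [ 0.0650   0.6175   0.1625]
  [ 0.0400   0.3800   0.8925]
(I − A)⁻¹ = adj(I−A) / det(I−A) ≈
  [   1.0823     0.2815     0.3980]
  [   0.1262     1.1987     0.3155]
  [   0.0777     0.7377     1.7326]
First solve x = (I − A)⁻¹ d = adj(I−A)·d / det(I−A); in particular x_T = (0.5575·140 + 0.1450·110 + 0.2050·90) / 0.515125 = 112.45 / 0.515125 ≈ 218.2965.
Intermediate flow from O to T: z_OT = a_OT · x_T = 0.10 × 112.45 / 0.515125 = 11.245 / 0.515125 ≈ 21.83.

z_OT = 21.83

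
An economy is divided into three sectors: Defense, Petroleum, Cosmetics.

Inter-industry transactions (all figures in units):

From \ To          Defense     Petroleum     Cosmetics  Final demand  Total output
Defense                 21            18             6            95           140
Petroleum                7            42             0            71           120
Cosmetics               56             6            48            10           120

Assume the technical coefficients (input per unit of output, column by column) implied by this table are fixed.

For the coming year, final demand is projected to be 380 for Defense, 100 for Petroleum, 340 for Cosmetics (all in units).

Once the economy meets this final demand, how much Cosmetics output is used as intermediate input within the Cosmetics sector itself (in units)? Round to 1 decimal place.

Technical coefficients a_ij = z_ij / X_j:
  a_DD = 21/140 = 0.15, a_PD = 7/140 = 0.05, a_CD = 56/140 = 0.40
  a_DP = 18/120 = 0.15, a_PP = 42/120 = 0.35, a_CP = 6/120 = 0.05
  a_DC = 6/120 = 0.05, a_PC = 0/120 = 0.00, a_CC = 48/120 = 0.40
I − A =
  [   0.85    -0.15    -0.05]
  [  -0.05     0.65     0.00]
  [  -0.40    -0.05     0.60]
Cofactors of I−A, C_ij = (−1)^(i+j)·(minor ij) (rows/columns in the sector order above):
  C_11 = (0.65)(0.60) − (0.00)(-0.05) = 0.3900
  C_12 = −[(-0.05)(0.60) − (0.00)(-0.40)] = 0.0300
  C_13 = (-0.05)(-0.05) − (0.65)(-0.40) = 0.2625
  C_21 = −[(-0.15)(0.60) − (-0.05)(-0.05)] = 0.0925
  C_22 = (0.85)(0.60) − (-0.05)(-0.40) = 0.4900
  C_23 = −[(0.85)(-0.05) − (-0.15)(-0.40)] = 0.1025
  C_31 = (-0.15)(0.00) − (-0.05)(0.65) = 0.0325
  C_32 = −[(0.85)(0.00) − (-0.05)(-0.05)] = 0.0025
  C_33 = (0.85)(0.65) − (-0.15)(-0.05) = 0.5450
det(I−A) = Σ_j (I−A)_1j·C_1j = (0.85)(0.3900) + (-0.15)(0.0300) + (-0.05)(0.2625) = 0.313875
adj(I−A) = Cᵀ =
  [ 0.3900   0.0925   0.0325]
  [ 0.0300   0.4900   0.0025]
  [ 0.2625   0.1025   0.5450]
(I − A)⁻¹ = adj(I−A) / det(I−A) ≈
  [   1.2425     0.2947     0.1035]
  [   0.0956     1.5611     0.0080]
  [   0.8363     0.3266     1.7364]
First solve x = (I − A)⁻¹ d = adj(I−A)·d / det(I−A); in particular x_C = (0.2625·380 + 0.1025·100 + 0.5450·340) / 0.313875 = 295.30 / 0.313875 ≈ 940.820.
Intermediate flow from C to C: z_CC = a_CC · x_C = 0.40 × 295.30 / 0.313875 = 118.12 / 0.313875 ≈ 376.3.

z_CC = 376.3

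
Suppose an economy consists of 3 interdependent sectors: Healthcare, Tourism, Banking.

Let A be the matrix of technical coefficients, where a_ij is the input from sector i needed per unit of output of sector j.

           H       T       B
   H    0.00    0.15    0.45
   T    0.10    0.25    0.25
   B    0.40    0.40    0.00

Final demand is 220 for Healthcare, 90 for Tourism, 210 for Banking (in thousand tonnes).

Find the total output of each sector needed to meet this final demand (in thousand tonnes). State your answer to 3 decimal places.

x_H = 538.437, x_T = 384.904, x_B = 579.336

I − A =
  [   1.00    -0.15    -0.45]
  [  -0.10     0.75    -0.25]
  [  -0.40    -0.40     1.00]
Cofactors of I−A, C_ij = (−1)^(i+j)·(minor ij) (rows/columns in the sector order above):
  C_11 = (0.75)(1.00) − (-0.25)(-0.40) = 0.6500
  C_12 = −[(-0.10)(1.00) − (-0.25)(-0.40)] = 0.2000
  C_13 = (-0.10)(-0.40) − (0.75)(-0.40) = 0.3400
  C_21 = −[(-0.15)(1.00) − (-0.45)(-0.40)] = 0.3300
  C_22 = (1.00)(1.00) − (-0.45)(-0.40) = 0.8200
  C_23 = −[(1.00)(-0.40) − (-0.15)(-0.40)] = 0.4600
  C_31 = (-0.15)(-0.25) − (-0.45)(0.75) = 0.3750
  C_32 = −[(1.00)(-0.25) − (-0.45)(-0.10)] = 0.2950
  C_33 = (1.00)(0.75) − (-0.15)(-0.10) = 0.7350
det(I−A) = Σ_j (I−A)_1j·C_1j = (1.00)(0.6500) + (-0.15)(0.2000) + (-0.45)(0.3400) = 0.4670
adj(I−A) = Cᵀ =
  [ 0.6500   0.3300   0.3750]
  [ 0.2000   0.8200   0.2950]
  [ 0.3400   0.4600   0.7350]
(I − A)⁻¹ = adj(I−A) / det(I−A) ≈
  [   1.3919     0.7066     0.8030]
  [   0.4283     1.7559     0.6317]
  [   0.7281     0.9850     1.5739]
x = (I − A)⁻¹ d = adj(I−A)·d / det(I−A), with det(I−A) = 0.4670:
  x_H = (0.6500·220 + 0.3300·90 + 0.3750·210) / 0.4670 = 251.45 / 0.4670 ≈ 538.437
  x_T = (0.2000·220 + 0.8200·90 + 0.2950·210) / 0.4670 = 179.75 / 0.4670 ≈ 384.904
  x_B = (0.3400·220 + 0.4600·90 + 0.7350·210) / 0.4670 = 270.55 / 0.4670 ≈ 579.336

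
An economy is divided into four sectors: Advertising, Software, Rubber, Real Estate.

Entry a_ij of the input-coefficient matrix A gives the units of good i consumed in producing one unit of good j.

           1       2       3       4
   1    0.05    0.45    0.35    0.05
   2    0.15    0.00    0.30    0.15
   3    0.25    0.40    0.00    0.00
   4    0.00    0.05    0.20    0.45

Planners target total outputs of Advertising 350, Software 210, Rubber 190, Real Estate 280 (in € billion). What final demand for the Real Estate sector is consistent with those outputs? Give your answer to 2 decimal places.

d_4 = 105.50

I − A =
  [   0.95    -0.45    -0.35    -0.05]
  [  -0.15     1.00    -0.30    -0.15]
  [  -0.25    -0.40     1.00     0.00]
  [   0.00    -0.05    -0.20     0.55]
d = (I − A) x:
  d_1 = (+0.95)·350 + (-0.45)·210 + (-0.35)·190 + (-0.05)·280 = 157.50
  d_2 = (-0.15)·350 + (+1.00)·210 + (-0.30)·190 + (-0.15)·280 = 58.50
  d_3 = (-0.25)·350 + (-0.40)·210 + (+1.00)·190 + (+0.00)·280 = 18.50
  d_4 = (+0.00)·350 + (-0.05)·210 + (-0.20)·190 + (+0.55)·280 = 105.50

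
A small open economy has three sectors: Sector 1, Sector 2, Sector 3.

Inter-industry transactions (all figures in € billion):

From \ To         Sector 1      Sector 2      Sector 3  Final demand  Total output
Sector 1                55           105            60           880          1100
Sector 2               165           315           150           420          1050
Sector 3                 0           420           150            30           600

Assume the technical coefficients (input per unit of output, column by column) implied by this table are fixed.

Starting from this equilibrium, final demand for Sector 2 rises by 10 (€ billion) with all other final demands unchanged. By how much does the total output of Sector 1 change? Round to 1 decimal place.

Δx_1 = 3.0

Technical coefficients a_ij = z_ij / X_j:
  a_11 = 55/1100 = 0.05, a_21 = 165/1100 = 0.15, a_31 = 0/1100 = 0.00
  a_12 = 105/1050 = 0.10, a_22 = 315/1050 = 0.30, a_32 = 420/1050 = 0.40
  a_13 = 60/600 = 0.10, a_23 = 150/600 = 0.25, a_33 = 150/600 = 0.25
I − A =
  [   0.95    -0.10    -0.10]
  [  -0.15     0.70    -0.25]
  [   0.00    -0.40     0.75]
Cofactors of I−A, C_ij = (−1)^(i+j)·(minor ij) (rows/columns in the sector order above):
  C_11 = (0.70)(0.75) − (-0.25)(-0.40) = 0.4250
  C_12 = −[(-0.15)(0.75) − (-0.25)(0.00)] = 0.1125
  C_13 = (-0.15)(-0.40) − (0.70)(0.00) = 0.0600
  C_21 = −[(-0.10)(0.75) − (-0.10)(-0.40)] = 0.1150
  C_22 = (0.95)(0.75) − (-0.10)(0.00) = 0.7125
  C_23 = −[(0.95)(-0.40) − (-0.10)(0.00)] = 0.3800
  C_31 = (-0.10)(-0.25) − (-0.10)(0.70) = 0.0950
  C_32 = −[(0.95)(-0.25) − (-0.10)(-0.15)] = 0.2525
  C_33 = (0.95)(0.70) − (-0.10)(-0.15) = 0.6500
det(I−A) = Σ_j (I−A)_1j·C_1j = (0.95)(0.4250) + (-0.10)(0.1125) + (-0.10)(0.0600) = 0.3865
adj(I−A) = Cᵀ =
  [ 0.4250   0.1150   0.0950]
  [ 0.1125   0.7125   0.2525]
  [ 0.0600   0.3800   0.6500]
(I − A)⁻¹ = adj(I−A) / det(I−A) ≈
  [   1.0996     0.2975     0.2458]
  [   0.2911     1.8435     0.6533]
  [   0.1552     0.9832     1.6818]
Δx = (I − A)⁻¹ Δd with Δd having +10 in the Sector 2 component and 0 elsewhere.
So Δx_1 = L_12 · (+10), where L_12 = adj(I−A)_12 / det(I−A) = 0.1150 / 0.3865.
Δx_1 = 0.1150 × (+10) / 0.3865 = 1.15 / 0.3865 ≈ 3.0.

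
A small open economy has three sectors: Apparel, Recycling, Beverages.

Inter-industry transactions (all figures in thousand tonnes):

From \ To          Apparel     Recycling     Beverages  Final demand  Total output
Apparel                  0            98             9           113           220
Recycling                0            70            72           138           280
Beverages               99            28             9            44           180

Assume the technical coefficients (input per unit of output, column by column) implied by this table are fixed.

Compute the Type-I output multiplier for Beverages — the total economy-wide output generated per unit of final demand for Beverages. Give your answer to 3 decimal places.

m_3 = 2.240

Technical coefficients a_ij = z_ij / X_j:
  a_11 = 0/220 = 0.00, a_21 = 0/220 = 0.00, a_31 = 99/220 = 0.45
  a_12 = 98/280 = 0.35, a_22 = 70/280 = 0.25, a_32 = 28/280 = 0.10
  a_13 = 9/180 = 0.05, a_23 = 72/180 = 0.40, a_33 = 9/180 = 0.05
I − A =
  [   1.00    -0.35    -0.05]
  [   0.00     0.75    -0.40]
  [  -0.45    -0.10     0.95]
Cofactors of I−A, C_ij = (−1)^(i+j)·(minor ij) (rows/columns in the sector order above):
  C_11 = (0.75)(0.95) − (-0.40)(-0.10) = 0.6725
  C_12 = −[(0.00)(0.95) − (-0.40)(-0.45)] = 0.1800
  C_13 = (0.00)(-0.10) − (0.75)(-0.45) = 0.3375
  C_21 = −[(-0.35)(0.95) − (-0.05)(-0.10)] = 0.3375
  C_22 = (1.00)(0.95) − (-0.05)(-0.45) = 0.9275
  C_23 = −[(1.00)(-0.10) − (-0.35)(-0.45)] = 0.2575
  C_31 = (-0.35)(-0.40) − (-0.05)(0.75) = 0.1775
  C_32 = −[(1.00)(-0.40) − (-0.05)(0.00)] = 0.4000
  C_33 = (1.00)(0.75) − (-0.35)(0.00) = 0.7500
det(I−A) = Σ_j (I−A)_1j·C_1j = (1.00)(0.6725) + (-0.35)(0.1800) + (-0.05)(0.3375) = 0.592625
adj(I−A) = Cᵀ =
  [ 0.6725   0.3375   0.1775]
  [ 0.1800   0.9275   0.4000]
  [ 0.3375   0.2575   0.7500]
(I − A)⁻¹ = adj(I−A) / det(I−A) ≈
  [   1.1348     0.5695     0.2995]
  [   0.3037     1.5651     0.6750]
  [   0.5695     0.4345     1.2656]
The output multiplier for sector j is the column-j sum of the Leontief inverse (I − A)⁻¹ = adj(I−A) / det(I−A).
Column 3 of adj(I−A): (0.1775, 0.4000, 0.7500); det(I−A) = 0.592625.
m_3 = (0.1775 + 0.4000 + 0.7500) / 0.592625 = 1.3275 / 0.592625 ≈ 2.240.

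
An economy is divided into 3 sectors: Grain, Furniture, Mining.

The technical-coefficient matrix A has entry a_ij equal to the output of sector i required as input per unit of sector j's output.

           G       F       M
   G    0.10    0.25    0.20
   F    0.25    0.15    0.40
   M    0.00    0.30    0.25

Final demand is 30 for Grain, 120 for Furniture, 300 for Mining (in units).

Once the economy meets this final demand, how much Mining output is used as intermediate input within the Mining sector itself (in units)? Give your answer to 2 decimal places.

z_MM = 151.90

I − A =
  [   0.90    -0.25    -0.20]
  [  -0.25     0.85    -0.40]
  [   0.00    -0.30     0.75]
Cofactors of I−A, C_ij = (−1)^(i+j)·(minor ij) (rows/columns in the sector order above):
  C_11 = (0.85)(0.75) − (-0.40)(-0.30) = 0.5175
  C_12 = −[(-0.25)(0.75) − (-0.40)(0.00)] = 0.1875
  C_13 = (-0.25)(-0.30) − (0.85)(0.00) = 0.0750
  C_21 = −[(-0.25)(0.75) − (-0.20)(-0.30)] = 0.2475
  C_22 = (0.90)(0.75) − (-0.20)(0.00) = 0.6750
  C_23 = −[(0.90)(-0.30) − (-0.25)(0.00)] = 0.2700
  C_31 = (-0.25)(-0.40) − (-0.20)(0.85) = 0.2700
  C_32 = −[(0.90)(-0.40) − (-0.20)(-0.25)] = 0.4100
  C_33 = (0.90)(0.85) − (-0.25)(-0.25) = 0.7025
det(I−A) = Σ_j (I−A)_1j·C_1j = (0.90)(0.5175) + (-0.25)(0.1875) + (-0.20)(0.0750) = 0.403875
adj(I−A) = Cᵀ =
  [ 0.5175   0.2475   0.2700]
  [ 0.1875   0.6750   0.4100]
  [ 0.0750   0.2700   0.7025]
(I − A)⁻¹ = adj(I−A) / det(I−A) ≈
  [   1.2813     0.6128     0.6685]
  [   0.4643     1.6713     1.0152]
  [   0.1857     0.6685     1.7394]
First solve x = (I − A)⁻¹ d = adj(I−A)·d / det(I−A); in particular x_M = (0.0750·30 + 0.2700·120 + 0.7025·300) / 0.403875 = 245.40 / 0.403875 ≈ 607.6137.
Intermediate flow from M to M: z_MM = a_MM · x_M = 0.25 × 245.40 / 0.403875 = 61.35 / 0.403875 ≈ 151.90.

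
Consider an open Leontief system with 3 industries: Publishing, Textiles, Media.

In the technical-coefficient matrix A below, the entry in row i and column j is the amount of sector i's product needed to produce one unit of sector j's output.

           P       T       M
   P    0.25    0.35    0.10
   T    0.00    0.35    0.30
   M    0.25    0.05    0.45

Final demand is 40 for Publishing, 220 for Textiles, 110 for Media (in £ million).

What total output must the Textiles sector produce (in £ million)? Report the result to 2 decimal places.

x_T = 527.11

I − A =
  [   0.75    -0.35    -0.10]
  [   0.00     0.65    -0.30]
  [  -0.25    -0.05     0.55]
Cofactors of I−A, C_ij = (−1)^(i+j)·(minor ij) (rows/columns in the sector order above):
  C_11 = (0.65)(0.55) − (-0.30)(-0.05) = 0.3425
  C_12 = −[(0.00)(0.55) − (-0.30)(-0.25)] = 0.0750
  C_13 = (0.00)(-0.05) − (0.65)(-0.25) = 0.1625
  C_21 = −[(-0.35)(0.55) − (-0.10)(-0.05)] = 0.1975
  C_22 = (0.75)(0.55) − (-0.10)(-0.25) = 0.3875
  C_23 = −[(0.75)(-0.05) − (-0.35)(-0.25)] = 0.1250
  C_31 = (-0.35)(-0.30) − (-0.10)(0.65) = 0.1700
  C_32 = −[(0.75)(-0.30) − (-0.10)(0.00)] = 0.2250
  C_33 = (0.75)(0.65) − (-0.35)(0.00) = 0.4875
det(I−A) = Σ_j (I−A)_1j·C_1j = (0.75)(0.3425) + (-0.35)(0.0750) + (-0.10)(0.1625) = 0.214375
adj(I−A) = Cᵀ =
  [ 0.3425   0.1975   0.1700]
  [ 0.0750   0.3875   0.2250]
  [ 0.1625   0.1250   0.4875]
(I − A)⁻¹ = adj(I−A) / det(I−A) ≈
  [   1.5977     0.9213     0.7930]
  [   0.3499     1.8076     1.0496]
  [   0.7580     0.5831     2.2741]
x = (I − A)⁻¹ d = adj(I−A)·d / det(I−A), with det(I−A) = 0.214375:
  x_P = (0.3425·40 + 0.1975·220 + 0.1700·110) / 0.214375 = 75.85 / 0.214375 ≈ 353.82
  x_T = (0.0750·40 + 0.3875·220 + 0.2250·110) / 0.214375 = 113.00 / 0.214375 ≈ 527.11
  x_M = (0.1625·40 + 0.1250·220 + 0.4875·110) / 0.214375 = 87.625 / 0.214375 ≈ 408.75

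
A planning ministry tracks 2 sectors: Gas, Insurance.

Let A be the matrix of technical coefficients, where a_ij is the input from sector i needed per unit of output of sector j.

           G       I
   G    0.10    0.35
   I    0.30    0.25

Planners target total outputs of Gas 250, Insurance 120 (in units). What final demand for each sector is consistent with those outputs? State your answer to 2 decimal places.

d_G = 183.00, d_I = 15.00

I − A =
  [   0.90    -0.35]
  [  -0.30     0.75]
d = (I − A) x:
  d_G = (+0.90)·250 + (-0.35)·120 = 183.00
  d_I = (-0.30)·250 + (+0.75)·120 = 15.00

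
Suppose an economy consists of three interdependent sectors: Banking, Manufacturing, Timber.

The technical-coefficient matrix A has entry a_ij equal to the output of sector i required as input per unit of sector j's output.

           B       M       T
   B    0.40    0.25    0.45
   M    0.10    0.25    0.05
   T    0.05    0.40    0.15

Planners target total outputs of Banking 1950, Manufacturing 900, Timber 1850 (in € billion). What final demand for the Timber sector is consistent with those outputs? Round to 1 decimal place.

d_T = 1115.0

I − A =
  [   0.60    -0.25    -0.45]
  [  -0.10     0.75    -0.05]
  [  -0.05    -0.40     0.85]
d = (I − A) x:
  d_B = (+0.60)·1950 + (-0.25)·900 + (-0.45)·1850 = 112.5
  d_M = (-0.10)·1950 + (+0.75)·900 + (-0.05)·1850 = 387.5
  d_T = (-0.05)·1950 + (-0.40)·900 + (+0.85)·1850 = 1115.0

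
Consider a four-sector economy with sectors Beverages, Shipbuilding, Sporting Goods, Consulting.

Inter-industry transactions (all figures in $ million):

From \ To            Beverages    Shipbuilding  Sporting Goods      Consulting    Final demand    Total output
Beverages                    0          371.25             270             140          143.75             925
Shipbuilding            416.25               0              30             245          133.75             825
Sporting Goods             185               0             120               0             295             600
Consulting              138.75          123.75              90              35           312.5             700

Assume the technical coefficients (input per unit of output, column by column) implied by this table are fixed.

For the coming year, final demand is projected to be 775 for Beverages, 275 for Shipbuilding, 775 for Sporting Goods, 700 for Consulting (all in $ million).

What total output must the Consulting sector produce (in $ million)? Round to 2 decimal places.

x_4 = 1845.30

Technical coefficients a_ij = z_ij / X_j:
  a_11 = 0/925 = 0.00, a_21 = 416.25/925 = 0.45, a_31 = 185/925 = 0.20, a_41 = 138.75/925 = 0.15
  a_12 = 371.25/825 = 0.45, a_22 = 0/825 = 0.00, a_32 = 0/825 = 0.00, a_42 = 123.75/825 = 0.15
  a_13 = 270/600 = 0.45, a_23 = 30/600 = 0.05, a_33 = 120/600 = 0.20, a_43 = 90/600 = 0.15
  a_14 = 140/700 = 0.20, a_24 = 245/700 = 0.35, a_34 = 0/700 = 0.00, a_44 = 35/700 = 0.05
I − A =
  [   1.00    -0.45    -0.45    -0.20]
  [  -0.45     1.00    -0.05    -0.35]
  [  -0.20     0.00     0.80     0.00]
  [  -0.15    -0.15    -0.15     0.95]
Compute the cofactors C_ij = (−1)^(i+j)·(3×3 minor ij) of I−A; the adjugate is their transpose:
adj(I−A) = Cᵀ =
  [ 0.718000   0.366000   0.480375   0.286000]
  [ 0.404000   0.644500   0.328000   0.322500]
  [ 0.179500   0.091500   0.638000   0.071500]
  [ 0.205500   0.174000   0.228375   0.543500]
det(I−A) = Σ_j (I−A)_1j·C_1j = (1.00)(0.718000) + (-0.45)(0.404000) + (-0.45)(0.179500) + (-0.20)(0.205500) = 0.414325
(I − A)⁻¹ = adj(I−A) / det(I−A) ≈
  [   1.7329     0.8834     1.1594     0.6903]
  [   0.9751     1.5555     0.7916     0.7784]
  [   0.4332     0.2208     1.5399     0.1726]
  [   0.4960     0.4200     0.5512     1.3118]
x = (I − A)⁻¹ d = adj(I−A)·d / det(I−A), with det(I−A) = 0.414325:
  x_1 = (0.718000·775 + 0.366000·275 + 0.480375·775 + 0.286000·700) / 0.414325 = 1229.590625 / 0.414325 ≈ 2967.70
  x_2 = (0.404000·775 + 0.644500·275 + 0.328000·775 + 0.322500·700) / 0.414325 = 970.2875 / 0.414325 ≈ 2341.85
  x_3 = (0.179500·775 + 0.091500·275 + 0.638000·775 + 0.071500·700) / 0.414325 = 708.775 / 0.414325 ≈ 1710.67
  x_4 = (0.205500·775 + 0.174000·275 + 0.228375·775 + 0.543500·700) / 0.414325 = 764.553125 / 0.414325 ≈ 1845.30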